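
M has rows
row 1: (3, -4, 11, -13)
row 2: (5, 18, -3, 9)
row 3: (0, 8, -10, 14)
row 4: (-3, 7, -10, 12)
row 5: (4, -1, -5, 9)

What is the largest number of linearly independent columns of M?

3

Row reduce to echelon form.
R2 ← R2 − (5/3)·R1: [0, 74/3, -64/3, 92/3]
R4 ← R4 + R1: [0, 3, 1, -1]
R5 ← R5 − (4/3)·R1: [0, 13/3, -59/3, 79/3]
R3 ← R3 − (12/37)·R2: [0, 0, -114/37, 150/37]
R4 ← R4 − (9/74)·R2: [0, 0, 133/37, -175/37]
R5 ← R5 − (13/74)·R2: [0, 0, -589/37, 775/37]
R4 ← R4 + (7/6)·R3: [0, 0, 0, 0]
R5 ← R5 − (31/6)·R3: [0, 0, 0, 0]
Echelon form has 3 nonzero rows, so rank(M) = 3.
The rank gives the maximum number of linearly independent columns: 3.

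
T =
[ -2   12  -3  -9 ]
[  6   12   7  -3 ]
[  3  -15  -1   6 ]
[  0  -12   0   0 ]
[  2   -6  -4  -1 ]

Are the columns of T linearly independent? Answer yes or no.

Row reduce T to echelon form.
R2 ← R2 + (3)·R1: [0, 48, -2, -30]
R3 ← R3 + (3/2)·R1: [0, 3, -11/2, -15/2]
R5 ← R5 + R1: [0, 6, -7, -10]
R3 ← R3 − (1/16)·R2: [0, 0, -43/8, -45/8]
R4 ← R4 + (1/4)·R2: [0, 0, -1/2, -15/2]
R5 ← R5 − (1/8)·R2: [0, 0, -27/4, -25/4]
R4 ← R4 − (4/43)·R3: [0, 0, 0, -300/43]
R5 ← R5 − (54/43)·R3: [0, 0, 0, 35/43]
R5 ← R5 + (7/60)·R4: [0, 0, 0, 0]
4 pivots among 4 columns.
Every column is a pivot column, so the columns are linearly independent.

yes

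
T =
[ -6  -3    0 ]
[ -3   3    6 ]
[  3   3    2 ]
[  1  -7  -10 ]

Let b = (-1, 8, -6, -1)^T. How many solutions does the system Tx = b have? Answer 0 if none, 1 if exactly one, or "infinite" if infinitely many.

Row reduce the augmented matrix [T | b].
R2 ← R2 − (1/2)·R1: [0, 9/2, 6, 17/2]
R3 ← R3 + (1/2)·R1: [0, 3/2, 2, -13/2]
R4 ← R4 + (1/6)·R1: [0, -15/2, -10, -7/6]
R3 ← R3 − (1/3)·R2: [0, 0, 0, -28/3]
R4 ← R4 + (5/3)·R2: [0, 0, 0, 13]
R4 ← R4 + (39/28)·R3: [0, 0, 0, 0]
The echelon form has 3 nonzero rows; the last pivot sits in the augmented column, so rank(T) = 2 but rank([T|b]) = 3.
Since the ranks differ, the system is inconsistent.
It has no solutions.

0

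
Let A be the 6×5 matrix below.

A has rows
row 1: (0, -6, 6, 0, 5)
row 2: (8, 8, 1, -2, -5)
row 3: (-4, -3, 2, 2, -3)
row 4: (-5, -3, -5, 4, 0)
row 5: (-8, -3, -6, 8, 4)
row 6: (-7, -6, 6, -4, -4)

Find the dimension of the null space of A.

0

Row reduce to echelon form.
Swap R1 ↔ R2
R3 ← R3 + (1/2)·R1: [0, 1, 5/2, 1, -11/2]
R4 ← R4 + (5/8)·R1: [0, 2, -35/8, 11/4, -25/8]
R5 ← R5 + R1: [0, 5, -5, 6, -1]
R6 ← R6 + (7/8)·R1: [0, 1, 55/8, -23/4, -67/8]
R3 ← R3 + (1/6)·R2: [0, 0, 7/2, 1, -14/3]
R4 ← R4 + (1/3)·R2: [0, 0, -19/8, 11/4, -35/24]
R5 ← R5 + (5/6)·R2: [0, 0, 0, 6, 19/6]
R6 ← R6 + (1/6)·R2: [0, 0, 63/8, -23/4, -181/24]
R4 ← R4 + (19/28)·R3: [0, 0, 0, 24/7, -37/8]
R6 ← R6 − (9/4)·R3: [0, 0, 0, -8, 71/24]
R5 ← R5 − (7/4)·R4: [0, 0, 0, 0, 1081/96]
R6 ← R6 + (7/3)·R4: [0, 0, 0, 0, -47/6]
R6 ← R6 + (16/23)·R5: [0, 0, 0, 0, 0]
5 nonzero rows, so rank(A) = 5.
A has 5 columns; by rank–nullity, nullity = 5 − 5 = 0.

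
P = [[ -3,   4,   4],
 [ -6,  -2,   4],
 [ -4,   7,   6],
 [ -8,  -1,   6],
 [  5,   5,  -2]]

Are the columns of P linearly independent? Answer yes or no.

Row reduce P to echelon form.
R2 ← R2 − (2)·R1: [0, -10, -4]
R3 ← R3 − (4/3)·R1: [0, 5/3, 2/3]
R4 ← R4 − (8/3)·R1: [0, -35/3, -14/3]
R5 ← R5 + (5/3)·R1: [0, 35/3, 14/3]
R3 ← R3 + (1/6)·R2: [0, 0, 0]
R4 ← R4 − (7/6)·R2: [0, 0, 0]
R5 ← R5 + (7/6)·R2: [0, 0, 0]
2 pivots among 3 columns.
Only 2 < 3 pivot columns, so the columns are linearly dependent.

no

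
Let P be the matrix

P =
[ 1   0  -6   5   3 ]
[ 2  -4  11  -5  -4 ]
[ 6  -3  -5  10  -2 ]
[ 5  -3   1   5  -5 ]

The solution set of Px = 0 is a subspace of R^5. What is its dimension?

2

Row reduce to echelon form.
R2 ← R2 − (2)·R1: [0, -4, 23, -15, -10]
R3 ← R3 − (6)·R1: [0, -3, 31, -20, -20]
R4 ← R4 − (5)·R1: [0, -3, 31, -20, -20]
R3 ← R3 − (3/4)·R2: [0, 0, 55/4, -35/4, -25/2]
R4 ← R4 − (3/4)·R2: [0, 0, 55/4, -35/4, -25/2]
R4 ← R4 − R3: [0, 0, 0, 0, 0]
3 nonzero rows, so rank(P) = 3.
P has 5 columns; by rank–nullity, nullity = 5 − 3 = 2.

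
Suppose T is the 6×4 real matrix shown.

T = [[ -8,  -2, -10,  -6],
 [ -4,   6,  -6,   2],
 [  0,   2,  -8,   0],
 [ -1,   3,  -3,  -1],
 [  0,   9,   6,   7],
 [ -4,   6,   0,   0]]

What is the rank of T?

4

Row reduce to echelon form.
R2 ← R2 − (1/2)·R1: [0, 7, -1, 5]
R4 ← R4 − (1/8)·R1: [0, 13/4, -7/4, -1/4]
R6 ← R6 − (1/2)·R1: [0, 7, 5, 3]
R3 ← R3 − (2/7)·R2: [0, 0, -54/7, -10/7]
R4 ← R4 − (13/28)·R2: [0, 0, -9/7, -18/7]
R5 ← R5 − (9/7)·R2: [0, 0, 51/7, 4/7]
R6 ← R6 − R2: [0, 0, 6, -2]
R4 ← R4 − (1/6)·R3: [0, 0, 0, -7/3]
R5 ← R5 + (17/18)·R3: [0, 0, 0, -7/9]
R6 ← R6 + (7/9)·R3: [0, 0, 0, -28/9]
R5 ← R5 − (1/3)·R4: [0, 0, 0, 0]
R6 ← R6 − (4/3)·R4: [0, 0, 0, 0]
Echelon form has 4 nonzero rows, so rank(T) = 4.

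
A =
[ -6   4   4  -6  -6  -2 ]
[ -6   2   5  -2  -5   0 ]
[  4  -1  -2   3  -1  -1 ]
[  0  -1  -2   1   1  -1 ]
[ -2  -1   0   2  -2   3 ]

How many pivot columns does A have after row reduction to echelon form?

Row reduce to echelon form.
R2 ← R2 − R1: [0, -2, 1, 4, 1, 2]
R3 ← R3 + (2/3)·R1: [0, 5/3, 2/3, -1, -5, -7/3]
R5 ← R5 − (1/3)·R1: [0, -7/3, -4/3, 4, 0, 11/3]
R3 ← R3 + (5/6)·R2: [0, 0, 3/2, 7/3, -25/6, -2/3]
R4 ← R4 − (1/2)·R2: [0, 0, -5/2, -1, 1/2, -2]
R5 ← R5 − (7/6)·R2: [0, 0, -5/2, -2/3, -7/6, 4/3]
R4 ← R4 + (5/3)·R3: [0, 0, 0, 26/9, -58/9, -28/9]
R5 ← R5 + (5/3)·R3: [0, 0, 0, 29/9, -73/9, 2/9]
R5 ← R5 − (29/26)·R4: [0, 0, 0, 0, -12/13, 48/13]
Echelon form has 5 nonzero rows, so rank(A) = 5.
Each nonzero row contributes one pivot column: 5 pivot columns.

5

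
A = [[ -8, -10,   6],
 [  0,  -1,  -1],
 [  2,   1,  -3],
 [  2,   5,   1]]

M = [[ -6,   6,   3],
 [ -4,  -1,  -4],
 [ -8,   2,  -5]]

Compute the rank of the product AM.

First compute AM:
[[ 40, -26, -14],
 [ 12,  -1,   9],
 [  8,   5,  17],
 [-40,   9, -19]]
Now row reduce the product.
R2 ← R2 − (3/10)·R1: [0, 34/5, 66/5]
R3 ← R3 − (1/5)·R1: [0, 51/5, 99/5]
R4 ← R4 + R1: [0, -17, -33]
R3 ← R3 − (3/2)·R2: [0, 0, 0]
R4 ← R4 + (5/2)·R2: [0, 0, 0]
2 nonzero rows, so rank(AM) = 2.

2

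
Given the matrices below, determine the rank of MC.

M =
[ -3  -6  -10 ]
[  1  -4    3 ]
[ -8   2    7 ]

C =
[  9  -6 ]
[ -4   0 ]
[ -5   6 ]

First compute MC:
[[ 47, -42],
 [ 10,  12],
 [-115,  90]]
Now row reduce the product.
R2 ← R2 − (10/47)·R1: [0, 984/47]
R3 ← R3 + (115/47)·R1: [0, -600/47]
R3 ← R3 + (25/41)·R2: [0, 0]
2 nonzero rows, so rank(MC) = 2.

2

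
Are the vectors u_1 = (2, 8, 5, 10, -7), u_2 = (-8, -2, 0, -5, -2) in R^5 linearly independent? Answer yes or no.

Form the matrix with these vectors as rows and row reduce.
R2 ← R2 + (4)·R1: [0, 30, 20, 35, -30]
2 nonzero rows, so the 2 vectors span a space of dimension 2.
Since 2 = 2, the vectors are linearly independent.

yes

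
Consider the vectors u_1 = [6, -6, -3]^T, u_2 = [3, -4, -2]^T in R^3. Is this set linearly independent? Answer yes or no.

Form the matrix with these vectors as rows and row reduce.
R2 ← R2 − (1/2)·R1: [0, -1, -1/2]
2 nonzero rows, so the 2 vectors span a space of dimension 2.
Since 2 = 2, the vectors are linearly independent.

yes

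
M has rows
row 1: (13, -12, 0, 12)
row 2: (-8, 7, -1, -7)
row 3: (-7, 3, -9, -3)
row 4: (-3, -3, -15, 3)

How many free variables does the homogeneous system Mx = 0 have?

Row reduce to echelon form.
R2 ← R2 + (8/13)·R1: [0, -5/13, -1, 5/13]
R3 ← R3 + (7/13)·R1: [0, -45/13, -9, 45/13]
R4 ← R4 + (3/13)·R1: [0, -75/13, -15, 75/13]
R3 ← R3 − (9)·R2: [0, 0, 0, 0]
R4 ← R4 − (15)·R2: [0, 0, 0, 0]
2 nonzero rows, so rank(M) = 2.
M has 4 columns; by rank–nullity, nullity = 4 − 2 = 2.

2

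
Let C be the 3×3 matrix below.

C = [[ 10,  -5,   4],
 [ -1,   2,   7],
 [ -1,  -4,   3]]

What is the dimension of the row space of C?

Row reduce to echelon form.
R2 ← R2 + (1/10)·R1: [0, 3/2, 37/5]
R3 ← R3 + (1/10)·R1: [0, -9/2, 17/5]
R3 ← R3 + (3)·R2: [0, 0, 128/5]
Echelon form has 3 nonzero rows, so rank(C) = 3.
The row space has dimension equal to the rank: 3.

3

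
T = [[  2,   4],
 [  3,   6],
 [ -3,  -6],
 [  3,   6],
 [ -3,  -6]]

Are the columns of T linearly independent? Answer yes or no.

no

Row reduce T to echelon form.
R2 ← R2 − (3/2)·R1: [0, 0]
R3 ← R3 + (3/2)·R1: [0, 0]
R4 ← R4 − (3/2)·R1: [0, 0]
R5 ← R5 + (3/2)·R1: [0, 0]
1 pivot among 2 columns.
Only 1 < 2 pivot columns, so the columns are linearly dependent.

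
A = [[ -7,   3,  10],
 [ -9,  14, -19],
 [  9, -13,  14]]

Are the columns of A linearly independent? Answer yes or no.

Row reduce A to echelon form.
R2 ← R2 − (9/7)·R1: [0, 71/7, -223/7]
R3 ← R3 + (9/7)·R1: [0, -64/7, 188/7]
R3 ← R3 + (64/71)·R2: [0, 0, -132/71]
3 pivots among 3 columns.
Every column is a pivot column, so the columns are linearly independent.

yes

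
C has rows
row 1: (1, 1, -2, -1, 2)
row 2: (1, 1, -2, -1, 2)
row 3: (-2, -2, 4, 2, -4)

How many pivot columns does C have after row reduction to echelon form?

Row reduce to echelon form.
R2 ← R2 − R1: [0, 0, 0, 0, 0]
R3 ← R3 + (2)·R1: [0, 0, 0, 0, 0]
Echelon form has 1 nonzero row, so rank(C) = 1.
Each nonzero row contributes one pivot column: 1 pivot columns.

1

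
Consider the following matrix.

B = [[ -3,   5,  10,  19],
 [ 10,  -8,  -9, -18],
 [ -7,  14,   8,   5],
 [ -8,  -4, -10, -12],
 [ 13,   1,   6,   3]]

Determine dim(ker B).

Row reduce to echelon form.
R2 ← R2 + (10/3)·R1: [0, 26/3, 73/3, 136/3]
R3 ← R3 − (7/3)·R1: [0, 7/3, -46/3, -118/3]
R4 ← R4 − (8/3)·R1: [0, -52/3, -110/3, -188/3]
R5 ← R5 + (13/3)·R1: [0, 68/3, 148/3, 256/3]
R3 ← R3 − (7/26)·R2: [0, 0, -569/26, -670/13]
R4 ← R4 + (2)·R2: [0, 0, 12, 28]
R5 ← R5 − (34/13)·R2: [0, 0, -186/13, -432/13]
R4 ← R4 + (312/569)·R3: [0, 0, 0, -148/569]
R5 ← R5 − (372/569)·R3: [0, 0, 0, 264/569]
R5 ← R5 + (66/37)·R4: [0, 0, 0, 0]
4 nonzero rows, so rank(B) = 4.
B has 4 columns; by rank–nullity, nullity = 4 − 4 = 0.

0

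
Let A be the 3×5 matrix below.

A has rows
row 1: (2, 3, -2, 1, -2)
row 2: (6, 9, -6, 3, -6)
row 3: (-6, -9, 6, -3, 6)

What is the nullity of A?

4

Row reduce to echelon form.
R2 ← R2 − (3)·R1: [0, 0, 0, 0, 0]
R3 ← R3 + (3)·R1: [0, 0, 0, 0, 0]
1 nonzero row, so rank(A) = 1.
A has 5 columns; by rank–nullity, nullity = 5 − 1 = 4.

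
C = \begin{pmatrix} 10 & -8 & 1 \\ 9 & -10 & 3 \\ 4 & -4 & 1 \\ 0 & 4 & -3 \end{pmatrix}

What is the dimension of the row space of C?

2

Row reduce to echelon form.
R2 ← R2 − (9/10)·R1: [0, -14/5, 21/10]
R3 ← R3 − (2/5)·R1: [0, -4/5, 3/5]
R3 ← R3 − (2/7)·R2: [0, 0, 0]
R4 ← R4 + (10/7)·R2: [0, 0, 0]
Echelon form has 2 nonzero rows, so rank(C) = 2.
The row space has dimension equal to the rank: 2.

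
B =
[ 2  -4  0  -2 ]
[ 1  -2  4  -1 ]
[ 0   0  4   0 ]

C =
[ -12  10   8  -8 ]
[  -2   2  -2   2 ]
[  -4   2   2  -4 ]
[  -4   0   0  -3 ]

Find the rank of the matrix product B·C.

2

First compute BC:
[[ -8,  12,  24, -18],
 [-20,  14,  20, -25],
 [-16,   8,   8, -16]]
Now row reduce the product.
R2 ← R2 − (5/2)·R1: [0, -16, -40, 20]
R3 ← R3 − (2)·R1: [0, -16, -40, 20]
R3 ← R3 − R2: [0, 0, 0, 0]
2 nonzero rows, so rank(BC) = 2.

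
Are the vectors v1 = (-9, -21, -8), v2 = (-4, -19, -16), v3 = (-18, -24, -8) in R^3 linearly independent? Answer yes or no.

yes

Form the matrix with these vectors as rows and row reduce.
R2 ← R2 − (4/9)·R1: [0, -29/3, -112/9]
R3 ← R3 − (2)·R1: [0, 18, 8]
R3 ← R3 + (54/29)·R2: [0, 0, -440/29]
3 nonzero rows, so the 3 vectors span a space of dimension 3.
Since 3 = 3, the vectors are linearly independent.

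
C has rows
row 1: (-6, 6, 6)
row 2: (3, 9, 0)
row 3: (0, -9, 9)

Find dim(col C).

3

Row reduce to echelon form.
R2 ← R2 + (1/2)·R1: [0, 12, 3]
R3 ← R3 + (3/4)·R2: [0, 0, 45/4]
Echelon form has 3 nonzero rows, so rank(C) = 3.
The column space has dimension equal to the rank: 3.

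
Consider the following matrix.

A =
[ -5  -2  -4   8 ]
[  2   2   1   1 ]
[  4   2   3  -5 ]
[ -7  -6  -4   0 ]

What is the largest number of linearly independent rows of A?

2

Row reduce to echelon form.
R2 ← R2 + (2/5)·R1: [0, 6/5, -3/5, 21/5]
R3 ← R3 + (4/5)·R1: [0, 2/5, -1/5, 7/5]
R4 ← R4 − (7/5)·R1: [0, -16/5, 8/5, -56/5]
R3 ← R3 − (1/3)·R2: [0, 0, 0, 0]
R4 ← R4 + (8/3)·R2: [0, 0, 0, 0]
Echelon form has 2 nonzero rows, so rank(A) = 2.
The rank gives the maximum number of linearly independent rows: 2.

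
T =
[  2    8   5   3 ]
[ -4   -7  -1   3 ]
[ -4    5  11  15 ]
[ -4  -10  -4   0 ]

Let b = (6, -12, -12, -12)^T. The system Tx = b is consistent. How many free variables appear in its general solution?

Row reduce the augmented matrix [T | b].
R2 ← R2 + (2)·R1: [0, 9, 9, 9, 0]
R3 ← R3 + (2)·R1: [0, 21, 21, 21, 0]
R4 ← R4 + (2)·R1: [0, 6, 6, 6, 0]
R3 ← R3 − (7/3)·R2: [0, 0, 0, 0, 0]
R4 ← R4 − (2/3)·R2: [0, 0, 0, 0, 0]
The echelon form has 2 nonzero rows, and every pivot lies in the first 4 columns, so rank(T) = rank([T|b]) = 2.
The system is consistent.
Free variables = (unknowns) − (rank) = 4 − 2 = 2.

2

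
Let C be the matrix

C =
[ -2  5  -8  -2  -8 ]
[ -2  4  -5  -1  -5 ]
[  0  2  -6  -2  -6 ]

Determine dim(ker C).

Row reduce to echelon form.
R2 ← R2 − R1: [0, -1, 3, 1, 3]
R3 ← R3 + (2)·R2: [0, 0, 0, 0, 0]
2 nonzero rows, so rank(C) = 2.
C has 5 columns; by rank–nullity, nullity = 5 − 2 = 3.

3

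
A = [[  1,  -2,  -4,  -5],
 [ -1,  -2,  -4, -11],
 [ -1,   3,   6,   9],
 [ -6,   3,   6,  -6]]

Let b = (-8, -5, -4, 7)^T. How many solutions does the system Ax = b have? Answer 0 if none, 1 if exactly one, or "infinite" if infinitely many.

Row reduce the augmented matrix [A | b].
R2 ← R2 + R1: [0, -4, -8, -16, -13]
R3 ← R3 + R1: [0, 1, 2, 4, -12]
R4 ← R4 + (6)·R1: [0, -9, -18, -36, -41]
R3 ← R3 + (1/4)·R2: [0, 0, 0, 0, -61/4]
R4 ← R4 − (9/4)·R2: [0, 0, 0, 0, -47/4]
R4 ← R4 − (47/61)·R3: [0, 0, 0, 0, 0]
The echelon form has 3 nonzero rows; the last pivot sits in the augmented column, so rank(A) = 2 but rank([A|b]) = 3.
Since the ranks differ, the system is inconsistent.
It has no solutions.

0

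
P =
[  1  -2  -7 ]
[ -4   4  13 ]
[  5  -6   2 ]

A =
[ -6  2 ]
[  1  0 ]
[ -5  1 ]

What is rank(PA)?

First compute PA:
[[ 27,  -5],
 [-37,   5],
 [-46,  12]]
Now row reduce the product.
R2 ← R2 + (37/27)·R1: [0, -50/27]
R3 ← R3 + (46/27)·R1: [0, 94/27]
R3 ← R3 + (47/25)·R2: [0, 0]
2 nonzero rows, so rank(PA) = 2.

2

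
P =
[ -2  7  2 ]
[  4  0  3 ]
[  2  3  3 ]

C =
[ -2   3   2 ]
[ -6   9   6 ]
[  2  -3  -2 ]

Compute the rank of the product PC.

First compute PC:
[[-34,  51,  34],
 [ -2,   3,   2],
 [-16,  24,  16]]
Now row reduce the product.
R2 ← R2 − (1/17)·R1: [0, 0, 0]
R3 ← R3 − (8/17)·R1: [0, 0, 0]
1 nonzero row, so rank(PC) = 1.

1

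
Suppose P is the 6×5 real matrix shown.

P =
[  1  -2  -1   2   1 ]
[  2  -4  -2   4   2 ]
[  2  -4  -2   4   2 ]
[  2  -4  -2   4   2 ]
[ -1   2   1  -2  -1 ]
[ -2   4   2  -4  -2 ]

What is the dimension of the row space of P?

Row reduce to echelon form.
R2 ← R2 − (2)·R1: [0, 0, 0, 0, 0]
R3 ← R3 − (2)·R1: [0, 0, 0, 0, 0]
R4 ← R4 − (2)·R1: [0, 0, 0, 0, 0]
R5 ← R5 + R1: [0, 0, 0, 0, 0]
R6 ← R6 + (2)·R1: [0, 0, 0, 0, 0]
Echelon form has 1 nonzero row, so rank(P) = 1.
The row space has dimension equal to the rank: 1.

1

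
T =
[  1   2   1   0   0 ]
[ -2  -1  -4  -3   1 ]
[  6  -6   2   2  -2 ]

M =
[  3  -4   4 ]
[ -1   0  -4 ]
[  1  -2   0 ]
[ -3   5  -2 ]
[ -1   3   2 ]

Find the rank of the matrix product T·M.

First compute TM:
[[  2,  -6,  -4],
 [ -1,   4,   4],
 [ 22, -24,  40]]
Now row reduce the product.
R2 ← R2 + (1/2)·R1: [0, 1, 2]
R3 ← R3 − (11)·R1: [0, 42, 84]
R3 ← R3 − (42)·R2: [0, 0, 0]
2 nonzero rows, so rank(TM) = 2.

2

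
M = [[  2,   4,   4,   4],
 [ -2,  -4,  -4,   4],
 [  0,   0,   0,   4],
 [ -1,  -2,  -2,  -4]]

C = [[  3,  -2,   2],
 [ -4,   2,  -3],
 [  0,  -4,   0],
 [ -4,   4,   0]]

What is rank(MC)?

First compute MC:
[[-26,   4,  -8],
 [ -6,  28,   8],
 [-16,  16,   0],
 [ 21, -10,   4]]
Now row reduce the product.
R2 ← R2 − (3/13)·R1: [0, 352/13, 128/13]
R3 ← R3 − (8/13)·R1: [0, 176/13, 64/13]
R4 ← R4 + (21/26)·R1: [0, -88/13, -32/13]
R3 ← R3 − (1/2)·R2: [0, 0, 0]
R4 ← R4 + (1/4)·R2: [0, 0, 0]
2 nonzero rows, so rank(MC) = 2.

2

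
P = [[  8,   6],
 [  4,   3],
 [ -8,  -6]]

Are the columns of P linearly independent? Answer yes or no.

no

Row reduce P to echelon form.
R2 ← R2 − (1/2)·R1: [0, 0]
R3 ← R3 + R1: [0, 0]
1 pivot among 2 columns.
Only 1 < 2 pivot columns, so the columns are linearly dependent.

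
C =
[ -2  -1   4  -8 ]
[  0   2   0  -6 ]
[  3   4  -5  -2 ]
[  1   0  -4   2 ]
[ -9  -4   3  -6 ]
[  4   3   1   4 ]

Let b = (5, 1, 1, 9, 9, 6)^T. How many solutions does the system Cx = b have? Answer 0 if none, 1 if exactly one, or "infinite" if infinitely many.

0

Row reduce the augmented matrix [C | b].
R3 ← R3 + (3/2)·R1: [0, 5/2, 1, -14, 17/2]
R4 ← R4 + (1/2)·R1: [0, -1/2, -2, -2, 23/2]
R5 ← R5 − (9/2)·R1: [0, 1/2, -15, 30, -27/2]
R6 ← R6 + (2)·R1: [0, 1, 9, -12, 16]
R3 ← R3 − (5/4)·R2: [0, 0, 1, -13/2, 29/4]
R4 ← R4 + (1/4)·R2: [0, 0, -2, -7/2, 47/4]
R5 ← R5 − (1/4)·R2: [0, 0, -15, 63/2, -55/4]
R6 ← R6 − (1/2)·R2: [0, 0, 9, -9, 31/2]
R4 ← R4 + (2)·R3: [0, 0, 0, -33/2, 105/4]
R5 ← R5 + (15)·R3: [0, 0, 0, -66, 95]
R6 ← R6 − (9)·R3: [0, 0, 0, 99/2, -199/4]
R5 ← R5 − (4)·R4: [0, 0, 0, 0, -10]
R6 ← R6 + (3)·R4: [0, 0, 0, 0, 29]
R6 ← R6 + (29/10)·R5: [0, 0, 0, 0, 0]
The echelon form has 5 nonzero rows; the last pivot sits in the augmented column, so rank(C) = 4 but rank([C|b]) = 5.
Since the ranks differ, the system is inconsistent.
It has no solutions.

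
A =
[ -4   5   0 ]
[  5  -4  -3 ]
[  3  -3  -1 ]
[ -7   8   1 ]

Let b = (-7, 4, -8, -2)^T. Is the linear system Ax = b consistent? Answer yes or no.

no

Row reduce the augmented matrix [A | b].
R2 ← R2 + (5/4)·R1: [0, 9/4, -3, -19/4]
R3 ← R3 + (3/4)·R1: [0, 3/4, -1, -53/4]
R4 ← R4 − (7/4)·R1: [0, -3/4, 1, 41/4]
R3 ← R3 − (1/3)·R2: [0, 0, 0, -35/3]
R4 ← R4 + (1/3)·R2: [0, 0, 0, 26/3]
R4 ← R4 + (26/35)·R3: [0, 0, 0, 0]
The echelon form has 3 nonzero rows; the last pivot sits in the augmented column, so rank(A) = 2 but rank([A|b]) = 3.
Since the ranks differ, the system is inconsistent.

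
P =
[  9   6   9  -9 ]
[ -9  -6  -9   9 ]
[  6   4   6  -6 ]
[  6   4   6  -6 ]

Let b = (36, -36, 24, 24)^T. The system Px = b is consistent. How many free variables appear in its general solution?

Row reduce the augmented matrix [P | b].
R2 ← R2 + R1: [0, 0, 0, 0, 0]
R3 ← R3 − (2/3)·R1: [0, 0, 0, 0, 0]
R4 ← R4 − (2/3)·R1: [0, 0, 0, 0, 0]
The echelon form has 1 nonzero rows, and every pivot lies in the first 4 columns, so rank(P) = rank([P|b]) = 1.
The system is consistent.
Free variables = (unknowns) − (rank) = 4 − 1 = 3.

3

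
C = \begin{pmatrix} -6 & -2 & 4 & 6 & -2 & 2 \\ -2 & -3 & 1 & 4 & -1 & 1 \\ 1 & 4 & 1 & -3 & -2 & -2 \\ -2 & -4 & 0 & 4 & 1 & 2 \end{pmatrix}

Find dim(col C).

3

Row reduce to echelon form.
R2 ← R2 − (1/3)·R1: [0, -7/3, -1/3, 2, -1/3, 1/3]
R3 ← R3 + (1/6)·R1: [0, 11/3, 5/3, -2, -7/3, -5/3]
R4 ← R4 − (1/3)·R1: [0, -10/3, -4/3, 2, 5/3, 4/3]
R3 ← R3 + (11/7)·R2: [0, 0, 8/7, 8/7, -20/7, -8/7]
R4 ← R4 − (10/7)·R2: [0, 0, -6/7, -6/7, 15/7, 6/7]
R4 ← R4 + (3/4)·R3: [0, 0, 0, 0, 0, 0]
Echelon form has 3 nonzero rows, so rank(C) = 3.
The column space has dimension equal to the rank: 3.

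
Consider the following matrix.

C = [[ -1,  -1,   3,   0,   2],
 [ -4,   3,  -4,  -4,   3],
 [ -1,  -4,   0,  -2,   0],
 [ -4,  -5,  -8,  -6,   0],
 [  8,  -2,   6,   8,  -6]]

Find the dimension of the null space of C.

1

Row reduce to echelon form.
R2 ← R2 − (4)·R1: [0, 7, -16, -4, -5]
R3 ← R3 − R1: [0, -3, -3, -2, -2]
R4 ← R4 − (4)·R1: [0, -1, -20, -6, -8]
R5 ← R5 + (8)·R1: [0, -10, 30, 8, 10]
R3 ← R3 + (3/7)·R2: [0, 0, -69/7, -26/7, -29/7]
R4 ← R4 + (1/7)·R2: [0, 0, -156/7, -46/7, -61/7]
R5 ← R5 + (10/7)·R2: [0, 0, 50/7, 16/7, 20/7]
R4 ← R4 − (52/23)·R3: [0, 0, 0, 42/23, 15/23]
R5 ← R5 + (50/69)·R3: [0, 0, 0, -28/69, -10/69]
R5 ← R5 + (2/9)·R4: [0, 0, 0, 0, 0]
4 nonzero rows, so rank(C) = 4.
C has 5 columns; by rank–nullity, nullity = 5 − 4 = 1.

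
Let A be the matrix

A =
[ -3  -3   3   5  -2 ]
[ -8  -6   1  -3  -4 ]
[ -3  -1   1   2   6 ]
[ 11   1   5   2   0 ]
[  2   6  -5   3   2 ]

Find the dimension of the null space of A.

Row reduce to echelon form.
R2 ← R2 − (8/3)·R1: [0, 2, -7, -49/3, 4/3]
R3 ← R3 − R1: [0, 2, -2, -3, 8]
R4 ← R4 + (11/3)·R1: [0, -10, 16, 61/3, -22/3]
R5 ← R5 + (2/3)·R1: [0, 4, -3, 19/3, 2/3]
R3 ← R3 − R2: [0, 0, 5, 40/3, 20/3]
R4 ← R4 + (5)·R2: [0, 0, -19, -184/3, -2/3]
R5 ← R5 − (2)·R2: [0, 0, 11, 39, -2]
R4 ← R4 + (19/5)·R3: [0, 0, 0, -32/3, 74/3]
R5 ← R5 − (11/5)·R3: [0, 0, 0, 29/3, -50/3]
R5 ← R5 + (29/32)·R4: [0, 0, 0, 0, 91/16]
5 nonzero rows, so rank(A) = 5.
A has 5 columns; by rank–nullity, nullity = 5 − 5 = 0.

0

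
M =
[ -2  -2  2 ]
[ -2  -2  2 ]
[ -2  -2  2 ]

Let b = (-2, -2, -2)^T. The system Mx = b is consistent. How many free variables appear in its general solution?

Row reduce the augmented matrix [M | b].
R2 ← R2 − R1: [0, 0, 0, 0]
R3 ← R3 − R1: [0, 0, 0, 0]
The echelon form has 1 nonzero rows, and every pivot lies in the first 3 columns, so rank(M) = rank([M|b]) = 1.
The system is consistent.
Free variables = (unknowns) − (rank) = 3 − 1 = 2.

2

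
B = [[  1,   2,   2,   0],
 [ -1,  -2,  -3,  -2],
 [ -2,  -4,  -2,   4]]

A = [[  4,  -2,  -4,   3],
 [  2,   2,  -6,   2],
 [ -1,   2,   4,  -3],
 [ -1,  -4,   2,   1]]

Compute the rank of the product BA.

First compute BA:
[[  6,   6,  -8,   1],
 [ -3,   0,   0,   0],
 [-18, -24,  32,  -4]]
Now row reduce the product.
R2 ← R2 + (1/2)·R1: [0, 3, -4, 1/2]
R3 ← R3 + (3)·R1: [0, -6, 8, -1]
R3 ← R3 + (2)·R2: [0, 0, 0, 0]
2 nonzero rows, so rank(BA) = 2.

2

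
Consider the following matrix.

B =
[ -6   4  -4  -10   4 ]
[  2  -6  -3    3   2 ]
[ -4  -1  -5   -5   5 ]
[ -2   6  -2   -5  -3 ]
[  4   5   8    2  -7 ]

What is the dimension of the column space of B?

Row reduce to echelon form.
R2 ← R2 + (1/3)·R1: [0, -14/3, -13/3, -1/3, 10/3]
R3 ← R3 − (2/3)·R1: [0, -11/3, -7/3, 5/3, 7/3]
R4 ← R4 − (1/3)·R1: [0, 14/3, -2/3, -5/3, -13/3]
R5 ← R5 + (2/3)·R1: [0, 23/3, 16/3, -14/3, -13/3]
R3 ← R3 − (11/14)·R2: [0, 0, 15/14, 27/14, -2/7]
R4 ← R4 + R2: [0, 0, -5, -2, -1]
R5 ← R5 + (23/14)·R2: [0, 0, -25/14, -73/14, 8/7]
R4 ← R4 + (14/3)·R3: [0, 0, 0, 7, -7/3]
R5 ← R5 + (5/3)·R3: [0, 0, 0, -2, 2/3]
R5 ← R5 + (2/7)·R4: [0, 0, 0, 0, 0]
Echelon form has 4 nonzero rows, so rank(B) = 4.
The column space has dimension equal to the rank: 4.

4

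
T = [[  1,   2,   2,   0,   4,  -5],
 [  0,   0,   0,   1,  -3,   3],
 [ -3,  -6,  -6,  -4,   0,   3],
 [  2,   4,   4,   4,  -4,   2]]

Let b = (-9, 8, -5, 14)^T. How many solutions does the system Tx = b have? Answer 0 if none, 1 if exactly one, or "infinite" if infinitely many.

infinite

Row reduce the augmented matrix [T | b].
R3 ← R3 + (3)·R1: [0, 0, 0, -4, 12, -12, -32]
R4 ← R4 − (2)·R1: [0, 0, 0, 4, -12, 12, 32]
R3 ← R3 + (4)·R2: [0, 0, 0, 0, 0, 0, 0]
R4 ← R4 − (4)·R2: [0, 0, 0, 0, 0, 0, 0]
The echelon form has 2 nonzero rows, and every pivot lies in the first 6 columns, so rank(T) = rank([T|b]) = 2.
The system is consistent.
rank = 2 < 6 unknowns, so there are infinitely many solutions.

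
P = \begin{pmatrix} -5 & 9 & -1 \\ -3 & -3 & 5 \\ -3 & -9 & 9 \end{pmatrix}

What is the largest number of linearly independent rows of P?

Row reduce to echelon form.
R2 ← R2 − (3/5)·R1: [0, -42/5, 28/5]
R3 ← R3 − (3/5)·R1: [0, -72/5, 48/5]
R3 ← R3 − (12/7)·R2: [0, 0, 0]
Echelon form has 2 nonzero rows, so rank(P) = 2.
The rank gives the maximum number of linearly independent rows: 2.

2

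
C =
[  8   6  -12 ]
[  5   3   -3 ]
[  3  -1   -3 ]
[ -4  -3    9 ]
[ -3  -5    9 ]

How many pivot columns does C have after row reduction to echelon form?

3

Row reduce to echelon form.
R2 ← R2 − (5/8)·R1: [0, -3/4, 9/2]
R3 ← R3 − (3/8)·R1: [0, -13/4, 3/2]
R4 ← R4 + (1/2)·R1: [0, 0, 3]
R5 ← R5 + (3/8)·R1: [0, -11/4, 9/2]
R3 ← R3 − (13/3)·R2: [0, 0, -18]
R5 ← R5 − (11/3)·R2: [0, 0, -12]
R4 ← R4 + (1/6)·R3: [0, 0, 0]
R5 ← R5 − (2/3)·R3: [0, 0, 0]
Echelon form has 3 nonzero rows, so rank(C) = 3.
Each nonzero row contributes one pivot column: 3 pivot columns.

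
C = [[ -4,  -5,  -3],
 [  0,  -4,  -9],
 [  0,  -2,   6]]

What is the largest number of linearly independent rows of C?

Row reduce to echelon form.
R3 ← R3 − (1/2)·R2: [0, 0, 21/2]
Echelon form has 3 nonzero rows, so rank(C) = 3.
The rank gives the maximum number of linearly independent rows: 3.

3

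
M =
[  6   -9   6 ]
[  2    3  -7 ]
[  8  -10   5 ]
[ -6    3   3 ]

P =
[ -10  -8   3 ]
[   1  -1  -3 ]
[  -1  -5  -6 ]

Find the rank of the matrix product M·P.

2

First compute MP:
[[-75, -69,   9],
 [-10,  16,  39],
 [-95, -79,  24],
 [ 60,  30, -45]]
Now row reduce the product.
R2 ← R2 − (2/15)·R1: [0, 126/5, 189/5]
R3 ← R3 − (19/15)·R1: [0, 42/5, 63/5]
R4 ← R4 + (4/5)·R1: [0, -126/5, -189/5]
R3 ← R3 − (1/3)·R2: [0, 0, 0]
R4 ← R4 + R2: [0, 0, 0]
2 nonzero rows, so rank(MP) = 2.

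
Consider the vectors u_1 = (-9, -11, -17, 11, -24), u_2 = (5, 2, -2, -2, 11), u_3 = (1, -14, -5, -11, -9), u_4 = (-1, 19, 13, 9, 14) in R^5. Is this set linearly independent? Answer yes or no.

yes

Form the matrix with these vectors as rows and row reduce.
R2 ← R2 + (5/9)·R1: [0, -37/9, -103/9, 37/9, -7/3]
R3 ← R3 + (1/9)·R1: [0, -137/9, -62/9, -88/9, -35/3]
R4 ← R4 − (1/9)·R1: [0, 182/9, 134/9, 70/9, 50/3]
R3 ← R3 − (137/37)·R2: [0, 0, 1313/37, -25, -112/37]
R4 ← R4 + (182/37)·R2: [0, 0, -1532/37, 28, 192/37]
R4 ← R4 + (1532/1313)·R3: [0, 0, 0, -1536/1313, 2176/1313]
4 nonzero rows, so the 4 vectors span a space of dimension 4.
Since 4 = 4, the vectors are linearly independent.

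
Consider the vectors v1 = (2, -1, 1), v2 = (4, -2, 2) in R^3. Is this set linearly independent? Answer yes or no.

Form the matrix with these vectors as rows and row reduce.
R2 ← R2 − (2)·R1: [0, 0, 0]
1 nonzero row, so the 2 vectors span a space of dimension 1.
Since 1 < 2, the vectors are linearly dependent.

no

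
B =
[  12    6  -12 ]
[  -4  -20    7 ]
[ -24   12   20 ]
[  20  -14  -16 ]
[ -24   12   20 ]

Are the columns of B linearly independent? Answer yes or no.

no

Row reduce B to echelon form.
R2 ← R2 + (1/3)·R1: [0, -18, 3]
R3 ← R3 + (2)·R1: [0, 24, -4]
R4 ← R4 − (5/3)·R1: [0, -24, 4]
R5 ← R5 + (2)·R1: [0, 24, -4]
R3 ← R3 + (4/3)·R2: [0, 0, 0]
R4 ← R4 − (4/3)·R2: [0, 0, 0]
R5 ← R5 + (4/3)·R2: [0, 0, 0]
2 pivots among 3 columns.
Only 2 < 3 pivot columns, so the columns are linearly dependent.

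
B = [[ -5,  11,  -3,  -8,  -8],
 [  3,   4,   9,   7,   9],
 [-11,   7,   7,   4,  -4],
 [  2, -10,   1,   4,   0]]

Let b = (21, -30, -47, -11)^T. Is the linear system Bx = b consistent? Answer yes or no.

Row reduce the augmented matrix [B | b].
R2 ← R2 + (3/5)·R1: [0, 53/5, 36/5, 11/5, 21/5, -87/5]
R3 ← R3 − (11/5)·R1: [0, -86/5, 68/5, 108/5, 68/5, -466/5]
R4 ← R4 + (2/5)·R1: [0, -28/5, -1/5, 4/5, -16/5, -13/5]
R3 ← R3 + (86/53)·R2: [0, 0, 1340/53, 1334/53, 1082/53, -6436/53]
R4 ← R4 + (28/53)·R2: [0, 0, 191/53, 104/53, -52/53, -625/53]
R4 ← R4 − (191/1340)·R3: [0, 0, 0, -1089/670, -2607/670, 1848/335]
The echelon form has 4 nonzero rows, and every pivot lies in the first 5 columns, so rank(B) = rank([B|b]) = 4.
The system is consistent.

yes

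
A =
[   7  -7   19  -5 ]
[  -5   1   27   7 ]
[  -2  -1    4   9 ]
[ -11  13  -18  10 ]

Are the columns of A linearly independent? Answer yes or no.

Row reduce A to echelon form.
R2 ← R2 + (5/7)·R1: [0, -4, 284/7, 24/7]
R3 ← R3 + (2/7)·R1: [0, -3, 66/7, 53/7]
R4 ← R4 + (11/7)·R1: [0, 2, 83/7, 15/7]
R3 ← R3 − (3/4)·R2: [0, 0, -21, 5]
R4 ← R4 + (1/2)·R2: [0, 0, 225/7, 27/7]
R4 ← R4 + (75/49)·R3: [0, 0, 0, 564/49]
4 pivots among 4 columns.
Every column is a pivot column, so the columns are linearly independent.

yes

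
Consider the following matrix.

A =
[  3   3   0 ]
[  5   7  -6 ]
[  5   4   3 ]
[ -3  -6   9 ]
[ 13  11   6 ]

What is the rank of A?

Row reduce to echelon form.
R2 ← R2 − (5/3)·R1: [0, 2, -6]
R3 ← R3 − (5/3)·R1: [0, -1, 3]
R4 ← R4 + R1: [0, -3, 9]
R5 ← R5 − (13/3)·R1: [0, -2, 6]
R3 ← R3 + (1/2)·R2: [0, 0, 0]
R4 ← R4 + (3/2)·R2: [0, 0, 0]
R5 ← R5 + R2: [0, 0, 0]
Echelon form has 2 nonzero rows, so rank(A) = 2.

2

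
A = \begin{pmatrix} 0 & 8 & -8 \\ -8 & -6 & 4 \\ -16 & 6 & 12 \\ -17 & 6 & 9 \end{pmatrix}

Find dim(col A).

Row reduce to echelon form.
Swap R1 ↔ R2
R3 ← R3 − (2)·R1: [0, 18, 4]
R4 ← R4 − (17/8)·R1: [0, 75/4, 1/2]
R3 ← R3 − (9/4)·R2: [0, 0, 22]
R4 ← R4 − (75/32)·R2: [0, 0, 77/4]
R4 ← R4 − (7/8)·R3: [0, 0, 0]
Echelon form has 3 nonzero rows, so rank(A) = 3.
The column space has dimension equal to the rank: 3.

3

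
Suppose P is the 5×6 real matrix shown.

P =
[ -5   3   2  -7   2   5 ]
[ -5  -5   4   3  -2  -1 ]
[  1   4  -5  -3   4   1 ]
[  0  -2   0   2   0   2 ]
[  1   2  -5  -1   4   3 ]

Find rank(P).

4

Row reduce to echelon form.
R2 ← R2 − R1: [0, -8, 2, 10, -4, -6]
R3 ← R3 + (1/5)·R1: [0, 23/5, -23/5, -22/5, 22/5, 2]
R5 ← R5 + (1/5)·R1: [0, 13/5, -23/5, -12/5, 22/5, 4]
R3 ← R3 + (23/40)·R2: [0, 0, -69/20, 27/20, 21/10, -29/20]
R4 ← R4 − (1/4)·R2: [0, 0, -1/2, -1/2, 1, 7/2]
R5 ← R5 + (13/40)·R2: [0, 0, -79/20, 17/20, 31/10, 41/20]
R4 ← R4 − (10/69)·R3: [0, 0, 0, -16/23, 16/23, 256/69]
R5 ← R5 − (79/69)·R3: [0, 0, 0, -16/23, 16/23, 256/69]
R5 ← R5 − R4: [0, 0, 0, 0, 0, 0]
Echelon form has 4 nonzero rows, so rank(P) = 4.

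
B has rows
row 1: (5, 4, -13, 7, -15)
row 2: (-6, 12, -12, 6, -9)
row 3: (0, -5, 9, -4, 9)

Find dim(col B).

3

Row reduce to echelon form.
R2 ← R2 + (6/5)·R1: [0, 84/5, -138/5, 72/5, -27]
R3 ← R3 + (25/84)·R2: [0, 0, 11/14, 2/7, 27/28]
Echelon form has 3 nonzero rows, so rank(B) = 3.
The column space has dimension equal to the rank: 3.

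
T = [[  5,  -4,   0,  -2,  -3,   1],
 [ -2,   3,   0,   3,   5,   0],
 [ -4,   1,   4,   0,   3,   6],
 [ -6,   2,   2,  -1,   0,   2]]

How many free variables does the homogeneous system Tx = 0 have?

Row reduce to echelon form.
R2 ← R2 + (2/5)·R1: [0, 7/5, 0, 11/5, 19/5, 2/5]
R3 ← R3 + (4/5)·R1: [0, -11/5, 4, -8/5, 3/5, 34/5]
R4 ← R4 + (6/5)·R1: [0, -14/5, 2, -17/5, -18/5, 16/5]
R3 ← R3 + (11/7)·R2: [0, 0, 4, 13/7, 46/7, 52/7]
R4 ← R4 + (2)·R2: [0, 0, 2, 1, 4, 4]
R4 ← R4 − (1/2)·R3: [0, 0, 0, 1/14, 5/7, 2/7]
4 nonzero rows, so rank(T) = 4.
T has 6 columns; by rank–nullity, nullity = 6 − 4 = 2.

2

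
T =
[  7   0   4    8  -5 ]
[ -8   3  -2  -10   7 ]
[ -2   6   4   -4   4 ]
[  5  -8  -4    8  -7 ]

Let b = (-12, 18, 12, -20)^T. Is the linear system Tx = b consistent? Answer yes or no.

yes

Row reduce the augmented matrix [T | b].
R2 ← R2 + (8/7)·R1: [0, 3, 18/7, -6/7, 9/7, 30/7]
R3 ← R3 + (2/7)·R1: [0, 6, 36/7, -12/7, 18/7, 60/7]
R4 ← R4 − (5/7)·R1: [0, -8, -48/7, 16/7, -24/7, -80/7]
R3 ← R3 − (2)·R2: [0, 0, 0, 0, 0, 0]
R4 ← R4 + (8/3)·R2: [0, 0, 0, 0, 0, 0]
The echelon form has 2 nonzero rows, and every pivot lies in the first 5 columns, so rank(T) = rank([T|b]) = 2.
The system is consistent.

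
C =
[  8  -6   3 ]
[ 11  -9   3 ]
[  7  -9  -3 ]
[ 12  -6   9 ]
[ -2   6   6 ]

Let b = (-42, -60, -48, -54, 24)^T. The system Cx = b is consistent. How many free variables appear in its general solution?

Row reduce the augmented matrix [C | b].
R2 ← R2 − (11/8)·R1: [0, -3/4, -9/8, -9/4]
R3 ← R3 − (7/8)·R1: [0, -15/4, -45/8, -45/4]
R4 ← R4 − (3/2)·R1: [0, 3, 9/2, 9]
R5 ← R5 + (1/4)·R1: [0, 9/2, 27/4, 27/2]
R3 ← R3 − (5)·R2: [0, 0, 0, 0]
R4 ← R4 + (4)·R2: [0, 0, 0, 0]
R5 ← R5 + (6)·R2: [0, 0, 0, 0]
The echelon form has 2 nonzero rows, and every pivot lies in the first 3 columns, so rank(C) = rank([C|b]) = 2.
The system is consistent.
Free variables = (unknowns) − (rank) = 3 − 2 = 1.

1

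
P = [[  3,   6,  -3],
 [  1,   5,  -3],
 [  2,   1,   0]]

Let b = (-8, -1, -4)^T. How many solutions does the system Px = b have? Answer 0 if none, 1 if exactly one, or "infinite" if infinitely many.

0

Row reduce the augmented matrix [P | b].
R2 ← R2 − (1/3)·R1: [0, 3, -2, 5/3]
R3 ← R3 − (2/3)·R1: [0, -3, 2, 4/3]
R3 ← R3 + R2: [0, 0, 0, 3]
The echelon form has 3 nonzero rows; the last pivot sits in the augmented column, so rank(P) = 2 but rank([P|b]) = 3.
Since the ranks differ, the system is inconsistent.
It has no solutions.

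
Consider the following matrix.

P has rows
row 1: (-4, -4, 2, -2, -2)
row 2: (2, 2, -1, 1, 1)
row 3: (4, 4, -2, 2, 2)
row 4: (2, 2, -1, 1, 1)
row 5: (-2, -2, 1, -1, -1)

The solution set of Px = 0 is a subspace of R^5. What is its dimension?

Row reduce to echelon form.
R2 ← R2 + (1/2)·R1: [0, 0, 0, 0, 0]
R3 ← R3 + R1: [0, 0, 0, 0, 0]
R4 ← R4 + (1/2)·R1: [0, 0, 0, 0, 0]
R5 ← R5 − (1/2)·R1: [0, 0, 0, 0, 0]
1 nonzero row, so rank(P) = 1.
P has 5 columns; by rank–nullity, nullity = 5 − 1 = 4.

4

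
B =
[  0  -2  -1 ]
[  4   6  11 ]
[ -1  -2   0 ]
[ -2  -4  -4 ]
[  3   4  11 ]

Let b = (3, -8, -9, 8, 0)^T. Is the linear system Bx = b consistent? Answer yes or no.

no

Row reduce the augmented matrix [B | b].
Swap R1 ↔ R2
R3 ← R3 + (1/4)·R1: [0, -1/2, 11/4, -11]
R4 ← R4 + (1/2)·R1: [0, -1, 3/2, 4]
R5 ← R5 − (3/4)·R1: [0, -1/2, 11/4, 6]
R3 ← R3 − (1/4)·R2: [0, 0, 3, -47/4]
R4 ← R4 − (1/2)·R2: [0, 0, 2, 5/2]
R5 ← R5 − (1/4)·R2: [0, 0, 3, 21/4]
R4 ← R4 − (2/3)·R3: [0, 0, 0, 31/3]
R5 ← R5 − R3: [0, 0, 0, 17]
R5 ← R5 − (51/31)·R4: [0, 0, 0, 0]
The echelon form has 4 nonzero rows; the last pivot sits in the augmented column, so rank(B) = 3 but rank([B|b]) = 4.
Since the ranks differ, the system is inconsistent.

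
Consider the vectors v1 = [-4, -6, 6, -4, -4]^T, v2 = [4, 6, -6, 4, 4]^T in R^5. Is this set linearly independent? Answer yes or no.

no

Form the matrix with these vectors as rows and row reduce.
R2 ← R2 + R1: [0, 0, 0, 0, 0]
1 nonzero row, so the 2 vectors span a space of dimension 1.
Since 1 < 2, the vectors are linearly dependent.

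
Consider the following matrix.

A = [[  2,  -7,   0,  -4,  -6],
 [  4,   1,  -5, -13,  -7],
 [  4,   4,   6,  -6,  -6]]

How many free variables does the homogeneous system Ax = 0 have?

2

Row reduce to echelon form.
R2 ← R2 − (2)·R1: [0, 15, -5, -5, 5]
R3 ← R3 − (2)·R1: [0, 18, 6, 2, 6]
R3 ← R3 − (6/5)·R2: [0, 0, 12, 8, 0]
3 nonzero rows, so rank(A) = 3.
A has 5 columns; by rank–nullity, nullity = 5 − 3 = 2.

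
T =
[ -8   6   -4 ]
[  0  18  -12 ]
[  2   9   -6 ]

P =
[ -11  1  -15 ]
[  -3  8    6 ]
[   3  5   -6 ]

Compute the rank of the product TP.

2

First compute TP:
[[ 58,  20, 180],
 [-90,  84, 180],
 [-67,  44,  60]]
Now row reduce the product.
R2 ← R2 + (45/29)·R1: [0, 3336/29, 13320/29]
R3 ← R3 + (67/58)·R1: [0, 1946/29, 7770/29]
R3 ← R3 − (7/12)·R2: [0, 0, 0]
2 nonzero rows, so rank(TP) = 2.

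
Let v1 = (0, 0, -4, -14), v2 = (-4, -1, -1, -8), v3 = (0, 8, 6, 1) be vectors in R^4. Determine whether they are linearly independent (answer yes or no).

yes

Form the matrix with these vectors as rows and row reduce.
Swap R1 ↔ R2
Swap R2 ↔ R3
3 nonzero rows, so the 3 vectors span a space of dimension 3.
Since 3 = 3, the vectors are linearly independent.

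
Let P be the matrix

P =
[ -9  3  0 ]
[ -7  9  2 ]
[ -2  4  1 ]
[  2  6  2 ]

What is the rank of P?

2

Row reduce to echelon form.
R2 ← R2 − (7/9)·R1: [0, 20/3, 2]
R3 ← R3 − (2/9)·R1: [0, 10/3, 1]
R4 ← R4 + (2/9)·R1: [0, 20/3, 2]
R3 ← R3 − (1/2)·R2: [0, 0, 0]
R4 ← R4 − R2: [0, 0, 0]
Echelon form has 2 nonzero rows, so rank(P) = 2.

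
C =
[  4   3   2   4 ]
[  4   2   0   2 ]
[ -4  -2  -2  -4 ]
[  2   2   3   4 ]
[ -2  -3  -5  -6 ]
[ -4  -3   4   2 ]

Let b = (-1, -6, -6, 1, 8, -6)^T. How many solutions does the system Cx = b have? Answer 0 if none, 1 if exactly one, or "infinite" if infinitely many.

0

Row reduce the augmented matrix [C | b].
R2 ← R2 − R1: [0, -1, -2, -2, -5]
R3 ← R3 + R1: [0, 1, 0, 0, -7]
R4 ← R4 − (1/2)·R1: [0, 1/2, 2, 2, 3/2]
R5 ← R5 + (1/2)·R1: [0, -3/2, -4, -4, 15/2]
R6 ← R6 + R1: [0, 0, 6, 6, -7]
R3 ← R3 + R2: [0, 0, -2, -2, -12]
R4 ← R4 + (1/2)·R2: [0, 0, 1, 1, -1]
R5 ← R5 − (3/2)·R2: [0, 0, -1, -1, 15]
R4 ← R4 + (1/2)·R3: [0, 0, 0, 0, -7]
R5 ← R5 − (1/2)·R3: [0, 0, 0, 0, 21]
R6 ← R6 + (3)·R3: [0, 0, 0, 0, -43]
R5 ← R5 + (3)·R4: [0, 0, 0, 0, 0]
R6 ← R6 − (43/7)·R4: [0, 0, 0, 0, 0]
The echelon form has 4 nonzero rows; the last pivot sits in the augmented column, so rank(C) = 3 but rank([C|b]) = 4.
Since the ranks differ, the system is inconsistent.
It has no solutions.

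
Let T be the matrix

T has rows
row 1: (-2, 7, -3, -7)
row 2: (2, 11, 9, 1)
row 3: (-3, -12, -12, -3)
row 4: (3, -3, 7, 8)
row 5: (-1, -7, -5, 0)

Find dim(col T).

Row reduce to echelon form.
R2 ← R2 + R1: [0, 18, 6, -6]
R3 ← R3 − (3/2)·R1: [0, -45/2, -15/2, 15/2]
R4 ← R4 + (3/2)·R1: [0, 15/2, 5/2, -5/2]
R5 ← R5 − (1/2)·R1: [0, -21/2, -7/2, 7/2]
R3 ← R3 + (5/4)·R2: [0, 0, 0, 0]
R4 ← R4 − (5/12)·R2: [0, 0, 0, 0]
R5 ← R5 + (7/12)·R2: [0, 0, 0, 0]
Echelon form has 2 nonzero rows, so rank(T) = 2.
The column space has dimension equal to the rank: 2.

2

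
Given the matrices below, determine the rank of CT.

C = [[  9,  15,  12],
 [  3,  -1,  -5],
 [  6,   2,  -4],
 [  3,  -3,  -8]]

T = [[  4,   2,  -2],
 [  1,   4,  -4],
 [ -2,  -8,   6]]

2

First compute CT:
[[ 27, -18,  -6],
 [ 21,  42, -32],
 [ 34,  52, -44],
 [ 25,  58, -42]]
Now row reduce the product.
R2 ← R2 − (7/9)·R1: [0, 56, -82/3]
R3 ← R3 − (34/27)·R1: [0, 224/3, -328/9]
R4 ← R4 − (25/27)·R1: [0, 224/3, -328/9]
R3 ← R3 − (4/3)·R2: [0, 0, 0]
R4 ← R4 − (4/3)·R2: [0, 0, 0]
2 nonzero rows, so rank(CT) = 2.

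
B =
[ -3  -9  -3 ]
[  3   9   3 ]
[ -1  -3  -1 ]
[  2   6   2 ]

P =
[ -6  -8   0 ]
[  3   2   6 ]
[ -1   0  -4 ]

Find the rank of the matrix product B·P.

1

First compute BP:
[[ -6,   6, -42],
 [  6,  -6,  42],
 [ -2,   2, -14],
 [  4,  -4,  28]]
Now row reduce the product.
R2 ← R2 + R1: [0, 0, 0]
R3 ← R3 − (1/3)·R1: [0, 0, 0]
R4 ← R4 + (2/3)·R1: [0, 0, 0]
1 nonzero row, so rank(BP) = 1.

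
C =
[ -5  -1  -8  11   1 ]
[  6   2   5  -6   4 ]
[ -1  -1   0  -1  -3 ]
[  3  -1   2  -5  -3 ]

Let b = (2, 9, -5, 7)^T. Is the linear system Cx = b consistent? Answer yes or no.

Row reduce the augmented matrix [C | b].
R2 ← R2 + (6/5)·R1: [0, 4/5, -23/5, 36/5, 26/5, 57/5]
R3 ← R3 − (1/5)·R1: [0, -4/5, 8/5, -16/5, -16/5, -27/5]
R4 ← R4 + (3/5)·R1: [0, -8/5, -14/5, 8/5, -12/5, 41/5]
R3 ← R3 + R2: [0, 0, -3, 4, 2, 6]
R4 ← R4 + (2)·R2: [0, 0, -12, 16, 8, 31]
R4 ← R4 − (4)·R3: [0, 0, 0, 0, 0, 7]
The echelon form has 4 nonzero rows; the last pivot sits in the augmented column, so rank(C) = 3 but rank([C|b]) = 4.
Since the ranks differ, the system is inconsistent.

no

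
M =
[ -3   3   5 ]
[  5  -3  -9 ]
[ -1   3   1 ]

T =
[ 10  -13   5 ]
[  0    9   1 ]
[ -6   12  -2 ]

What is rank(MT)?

First compute MT:
[[-60, 126, -22],
 [104, -200,  40],
 [-16,  52,  -4]]
Now row reduce the product.
R2 ← R2 + (26/15)·R1: [0, 92/5, 28/15]
R3 ← R3 − (4/15)·R1: [0, 92/5, 28/15]
R3 ← R3 − R2: [0, 0, 0]
2 nonzero rows, so rank(MT) = 2.

2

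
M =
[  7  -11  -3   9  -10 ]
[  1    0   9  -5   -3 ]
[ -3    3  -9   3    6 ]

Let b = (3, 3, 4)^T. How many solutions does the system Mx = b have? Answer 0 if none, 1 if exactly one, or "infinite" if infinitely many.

Row reduce the augmented matrix [M | b].
R2 ← R2 − (1/7)·R1: [0, 11/7, 66/7, -44/7, -11/7, 18/7]
R3 ← R3 + (3/7)·R1: [0, -12/7, -72/7, 48/7, 12/7, 37/7]
R3 ← R3 + (12/11)·R2: [0, 0, 0, 0, 0, 89/11]
The echelon form has 3 nonzero rows; the last pivot sits in the augmented column, so rank(M) = 2 but rank([M|b]) = 3.
Since the ranks differ, the system is inconsistent.
It has no solutions.

0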